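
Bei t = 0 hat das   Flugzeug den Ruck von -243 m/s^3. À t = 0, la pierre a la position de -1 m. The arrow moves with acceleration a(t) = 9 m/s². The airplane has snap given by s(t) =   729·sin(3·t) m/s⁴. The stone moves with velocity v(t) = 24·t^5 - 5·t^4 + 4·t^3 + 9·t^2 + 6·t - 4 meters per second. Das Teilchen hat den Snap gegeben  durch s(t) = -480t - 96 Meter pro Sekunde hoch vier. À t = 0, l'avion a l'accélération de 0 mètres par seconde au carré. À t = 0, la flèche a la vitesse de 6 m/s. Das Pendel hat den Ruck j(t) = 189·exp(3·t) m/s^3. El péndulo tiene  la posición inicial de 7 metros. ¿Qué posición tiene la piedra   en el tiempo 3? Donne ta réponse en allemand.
Wir müssen unsere Gleichung für die Geschwindigkeit v(t) = 24·t^5 - 5·t^4 + 4·t^3 + 9·t^2 + 6·t - 4 1-mal integrieren. Das Integral von der Geschwindigkeit, mit x(0) = -1, ergibt die Position: x(t) = 4·t^6 - t^5 + t^4 + 3·t^3 + 3·t^2 - 4·t - 1. Aus der Gleichung für die Position x(t) = 4·t^6 - t^5 + t^4 + 3·t^3 + 3·t^2 - 4·t - 1, setzen wir t = 3 ein und erhalten x = 2849.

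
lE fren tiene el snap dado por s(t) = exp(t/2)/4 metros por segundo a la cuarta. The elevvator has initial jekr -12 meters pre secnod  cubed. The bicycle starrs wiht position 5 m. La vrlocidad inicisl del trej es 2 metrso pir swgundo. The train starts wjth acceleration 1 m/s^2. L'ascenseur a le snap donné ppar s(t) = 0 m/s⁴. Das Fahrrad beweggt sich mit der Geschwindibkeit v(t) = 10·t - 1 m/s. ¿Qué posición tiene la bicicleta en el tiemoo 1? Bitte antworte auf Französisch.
Nous devons trouver la primitive de notre équation de la vitesse v(t) = 10·t - 1 1 fois. En prenant ∫v(t)dt et en appliquant x(0) = 5, nous trouvons x(t) = 5·t^2 - t + 5. Nous avons la position x(t) = 5·t^2 - t + 5. En substituant t = 1: x(1) = 9.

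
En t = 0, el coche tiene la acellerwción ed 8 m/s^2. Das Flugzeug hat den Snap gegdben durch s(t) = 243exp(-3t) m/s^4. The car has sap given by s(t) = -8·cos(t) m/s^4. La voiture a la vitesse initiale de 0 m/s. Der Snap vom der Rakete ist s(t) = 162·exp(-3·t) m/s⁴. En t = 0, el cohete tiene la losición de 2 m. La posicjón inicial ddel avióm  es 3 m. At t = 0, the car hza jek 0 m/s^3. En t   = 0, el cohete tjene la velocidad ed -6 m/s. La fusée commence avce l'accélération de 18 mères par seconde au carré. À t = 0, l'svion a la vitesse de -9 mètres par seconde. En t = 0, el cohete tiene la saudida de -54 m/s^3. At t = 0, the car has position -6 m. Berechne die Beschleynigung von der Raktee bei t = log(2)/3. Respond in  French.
Nous devons intégrer notre équation du snap s(t) = 162·exp(-3·t) 2 fois. La primitive du snap, avec j(0) = -54, donne le jerk: j(t) = -54·exp(-3·t). La primitive du jerk est l'accélération. En utilisant a(0) = 18, nous obtenons a(t) = 18·exp(-3·t). Nous avons l'accélération a(t) = 18·exp(-3·t). En substituant t = log(2)/3: a(log(2)/3) = 9.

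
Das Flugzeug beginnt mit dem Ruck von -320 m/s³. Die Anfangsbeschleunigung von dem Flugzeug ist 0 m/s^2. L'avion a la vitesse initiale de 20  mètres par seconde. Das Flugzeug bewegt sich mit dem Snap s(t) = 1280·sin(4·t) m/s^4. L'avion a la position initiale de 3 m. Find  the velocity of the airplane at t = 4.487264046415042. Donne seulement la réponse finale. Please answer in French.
À t = 4.487264046415042, v = 12.4243686821275.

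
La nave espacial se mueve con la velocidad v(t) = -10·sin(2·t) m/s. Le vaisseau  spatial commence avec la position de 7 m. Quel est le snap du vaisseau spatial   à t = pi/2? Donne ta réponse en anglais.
To solve this, we need to take 3 derivatives of our velocity equation v(t) = -10·sin(2·t). Taking d/dt of v(t), we find a(t) = -20·cos(2·t). Taking d/dt of a(t), we find j(t) = 40·sin(2·t). Taking d/dt of j(t), we find s(t) = 80·cos(2·t). We have snap s(t) = 80·cos(2·t). Substituting t = pi/2: s(pi/2) = -80.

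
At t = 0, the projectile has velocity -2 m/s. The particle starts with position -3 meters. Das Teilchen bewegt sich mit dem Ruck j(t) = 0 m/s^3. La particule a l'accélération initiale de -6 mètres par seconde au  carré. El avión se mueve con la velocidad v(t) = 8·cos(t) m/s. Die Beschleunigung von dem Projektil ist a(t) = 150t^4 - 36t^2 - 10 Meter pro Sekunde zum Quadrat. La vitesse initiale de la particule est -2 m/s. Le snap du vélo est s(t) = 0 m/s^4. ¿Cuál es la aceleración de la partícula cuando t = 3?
Necesitamos integrar nuestra ecuación de la sacudida j(t) = 0 1 vez. La antiderivada de la sacudida, con a(0) = -6, da la aceleración: a(t) = -6. Usando a(t) = -6 y sustituyendo t = 3, encontramos a = -6.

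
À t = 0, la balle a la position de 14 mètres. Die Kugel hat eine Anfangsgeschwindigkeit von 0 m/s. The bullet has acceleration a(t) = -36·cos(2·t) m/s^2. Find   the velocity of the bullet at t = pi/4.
Starting from acceleration a(t) = -36·cos(2·t), we take 1 antiderivative. Finding the antiderivative of a(t) and using v(0) = 0: v(t) = -18·sin(2·t). From the given velocity equation v(t) = -18·sin(2·t), we substitute t = pi/4 to get v = -18.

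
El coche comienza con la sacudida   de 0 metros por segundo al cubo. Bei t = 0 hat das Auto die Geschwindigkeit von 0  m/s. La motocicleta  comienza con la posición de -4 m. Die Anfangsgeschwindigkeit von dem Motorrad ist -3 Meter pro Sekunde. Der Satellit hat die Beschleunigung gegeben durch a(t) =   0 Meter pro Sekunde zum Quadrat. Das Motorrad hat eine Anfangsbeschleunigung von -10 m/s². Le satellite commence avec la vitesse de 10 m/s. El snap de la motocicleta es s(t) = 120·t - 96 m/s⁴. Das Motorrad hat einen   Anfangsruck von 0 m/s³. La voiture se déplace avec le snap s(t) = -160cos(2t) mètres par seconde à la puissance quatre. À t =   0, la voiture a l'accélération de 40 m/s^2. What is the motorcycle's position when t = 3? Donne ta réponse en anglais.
To find the answer, we compute 4 integrals of s(t) = 120·t - 96. The integral of snap is jerk. Using j(0) = 0, we get j(t) = 12·t·(5·t - 8). Taking ∫j(t)dt and applying a(0) = -10, we find a(t) = 20·t^3 - 48·t^2 - 10. Taking ∫a(t)dt and applying v(0) = -3, we find v(t) = 5·t^4 - 16·t^3 - 10·t - 3. The integral of velocity, with x(0) = -4, gives position: x(t) = t^5 - 4·t^4 - 5·t^2 - 3·t - 4. We have position x(t) = t^5 - 4·t^4 - 5·t^2 - 3·t - 4. Substituting t = 3: x(3) = -139.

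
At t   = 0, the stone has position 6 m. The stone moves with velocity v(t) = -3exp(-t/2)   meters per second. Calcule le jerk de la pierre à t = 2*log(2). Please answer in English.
Starting from velocity v(t) = -3·exp(-t/2), we take 2 derivatives. Differentiating velocity, we get acceleration: a(t) = 3·exp(-t/2)/2. Taking d/dt of a(t), we find j(t) = -3·exp(-t/2)/4. We have jerk j(t) = -3·exp(-t/2)/4. Substituting t = 2*log(2): j(2*log(2)) = -3/8.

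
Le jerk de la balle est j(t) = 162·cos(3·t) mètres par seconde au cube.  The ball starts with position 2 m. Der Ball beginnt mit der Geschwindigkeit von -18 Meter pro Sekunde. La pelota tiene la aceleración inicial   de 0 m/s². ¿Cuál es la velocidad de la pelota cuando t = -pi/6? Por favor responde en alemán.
Wir müssen unsere Gleichung für den Ruck j(t) = 162·cos(3·t) 2-mal integrieren. Die Stammfunktion von dem Ruck, mit a(0) = 0, ergibt die Beschleunigung: a(t) = 54·sin(3·t). Die Stammfunktion von der Beschleunigung ist die Geschwindigkeit. Mit v(0) = -18 erhalten wir v(t) = -18·cos(3·t). Wir haben die Geschwindigkeit v(t) = -18·cos(3·t). Durch Einsetzen von t = -pi/6: v(-pi/6) = 0.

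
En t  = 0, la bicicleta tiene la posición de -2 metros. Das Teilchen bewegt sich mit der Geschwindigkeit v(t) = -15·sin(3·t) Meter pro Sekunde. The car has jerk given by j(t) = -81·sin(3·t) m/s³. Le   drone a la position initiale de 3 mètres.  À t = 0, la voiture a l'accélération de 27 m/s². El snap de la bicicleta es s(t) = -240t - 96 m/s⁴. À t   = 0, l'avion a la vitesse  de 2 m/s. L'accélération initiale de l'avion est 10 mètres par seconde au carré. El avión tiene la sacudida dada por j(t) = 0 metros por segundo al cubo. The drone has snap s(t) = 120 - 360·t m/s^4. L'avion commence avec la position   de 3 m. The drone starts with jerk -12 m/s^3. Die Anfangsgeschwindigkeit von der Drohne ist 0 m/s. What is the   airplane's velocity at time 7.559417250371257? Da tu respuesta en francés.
Pour résoudre ceci, nous devons prendre 2 primitives de notre équation du jerk j(t) = 0. La primitive du jerk est l'accélération. En utilisant a(0) = 10, nous obtenons a(t) = 10. En prenant ∫a(t)dt et en appliquant v(0) = 2, nous trouvons v(t) = 10·t + 2. Nous avons la vitesse v(t) = 10·t + 2. En substituant t = 7.559417250371257: v(7.559417250371257) = 77.5941725037126.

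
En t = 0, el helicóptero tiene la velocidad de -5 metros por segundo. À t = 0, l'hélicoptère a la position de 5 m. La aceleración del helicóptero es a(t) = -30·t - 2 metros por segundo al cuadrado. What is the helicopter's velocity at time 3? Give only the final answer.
At t = 3, v = -146.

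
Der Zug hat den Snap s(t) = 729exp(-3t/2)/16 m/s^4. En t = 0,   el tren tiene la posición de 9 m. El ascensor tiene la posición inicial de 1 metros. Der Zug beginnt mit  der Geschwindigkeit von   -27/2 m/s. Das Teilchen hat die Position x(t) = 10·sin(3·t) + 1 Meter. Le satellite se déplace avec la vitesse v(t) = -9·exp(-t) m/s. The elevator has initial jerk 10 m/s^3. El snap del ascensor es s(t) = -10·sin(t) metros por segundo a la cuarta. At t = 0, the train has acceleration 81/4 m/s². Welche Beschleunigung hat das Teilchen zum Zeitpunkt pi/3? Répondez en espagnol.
Debemos derivar nuestra ecuación de la posición x(t) = 10·sin(3·t) + 1 2 veces. Tomando d/dt de x(t), encontramos v(t) = 30·cos(3·t). Derivando la velocidad, obtenemos la aceleración: a(t) = -90·sin(3·t). Usando a(t) = -90·sin(3·t) y sustituyendo t = pi/3, encontramos a = 0.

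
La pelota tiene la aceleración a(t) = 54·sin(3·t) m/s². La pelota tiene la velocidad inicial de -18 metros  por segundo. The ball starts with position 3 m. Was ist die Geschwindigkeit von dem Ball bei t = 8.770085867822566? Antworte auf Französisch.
Pour résoudre ceci, nous devons prendre 1 primitive de notre équation de l'accélération a(t) = 54·sin(3·t). La primitive de l'accélération, avec v(0) = -18, donne la vitesse: v(t) = -18·cos(3·t). En utilisant v(t) = -18·cos(3·t) et en substituant t = 8.770085867822566, nous trouvons v = -6.89796039597671.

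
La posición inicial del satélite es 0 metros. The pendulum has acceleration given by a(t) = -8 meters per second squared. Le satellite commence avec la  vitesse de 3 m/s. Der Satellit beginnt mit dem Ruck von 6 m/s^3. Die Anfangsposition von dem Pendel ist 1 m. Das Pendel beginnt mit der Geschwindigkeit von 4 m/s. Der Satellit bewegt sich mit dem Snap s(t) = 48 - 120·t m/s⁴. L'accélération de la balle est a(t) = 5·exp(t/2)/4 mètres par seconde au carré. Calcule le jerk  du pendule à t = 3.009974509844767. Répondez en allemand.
Wir müssen unsere Gleichung für die Beschleunigung a(t) = -8 1-mal ableiten. Die Ableitung von der Beschleunigung ergibt den Ruck: j(t) = 0. Wir haben den Ruck j(t) = 0. Durch Einsetzen von t = 3.009974509844767: j(3.009974509844767) = 0.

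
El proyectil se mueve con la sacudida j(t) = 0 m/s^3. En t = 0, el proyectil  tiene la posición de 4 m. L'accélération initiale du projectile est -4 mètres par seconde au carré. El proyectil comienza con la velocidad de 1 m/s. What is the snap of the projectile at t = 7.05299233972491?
We must differentiate our jerk equation j(t) = 0 1 time. Taking d/dt of j(t), we find s(t) = 0. From the given snap equation s(t) = 0, we substitute t = 7.05299233972491 to get s = 0.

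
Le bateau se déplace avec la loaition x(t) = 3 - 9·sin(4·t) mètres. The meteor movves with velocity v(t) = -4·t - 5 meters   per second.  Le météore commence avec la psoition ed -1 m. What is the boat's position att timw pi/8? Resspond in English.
Using x(t) = 3 - 9·sin(4·t) and substituting t = pi/8, we find x = -6.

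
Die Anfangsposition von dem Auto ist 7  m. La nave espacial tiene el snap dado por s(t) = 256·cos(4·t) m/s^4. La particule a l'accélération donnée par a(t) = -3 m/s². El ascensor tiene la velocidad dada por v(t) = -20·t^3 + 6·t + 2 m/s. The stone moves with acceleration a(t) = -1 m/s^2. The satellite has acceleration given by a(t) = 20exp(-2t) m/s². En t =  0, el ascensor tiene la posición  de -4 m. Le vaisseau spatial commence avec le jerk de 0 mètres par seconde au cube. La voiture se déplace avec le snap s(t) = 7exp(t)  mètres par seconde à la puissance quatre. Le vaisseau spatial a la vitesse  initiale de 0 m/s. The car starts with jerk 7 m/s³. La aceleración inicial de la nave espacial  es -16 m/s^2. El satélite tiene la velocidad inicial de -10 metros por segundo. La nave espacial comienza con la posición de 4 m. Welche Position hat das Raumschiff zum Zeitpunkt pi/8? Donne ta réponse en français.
Nous devons trouver la primitive de notre équation du snap s(t) = 256·cos(4·t) 4 fois. La primitive du snap est le jerk. En utilisant j(0) = 0, nous obtenons j(t) = 64·sin(4·t). La primitive du jerk est l'accélération. En utilisant a(0) = -16, nous obtenons a(t) = -16·cos(4·t). En intégrant l'accélération et en utilisant la condition initiale v(0) = 0, nous obtenons v(t) = -4·sin(4·t). L'intégrale de la vitesse, avec x(0) = 4, donne la position: x(t) = cos(4·t) + 3. Nous avons la position x(t) = cos(4·t) + 3. En substituant t = pi/8: x(pi/8) = 3.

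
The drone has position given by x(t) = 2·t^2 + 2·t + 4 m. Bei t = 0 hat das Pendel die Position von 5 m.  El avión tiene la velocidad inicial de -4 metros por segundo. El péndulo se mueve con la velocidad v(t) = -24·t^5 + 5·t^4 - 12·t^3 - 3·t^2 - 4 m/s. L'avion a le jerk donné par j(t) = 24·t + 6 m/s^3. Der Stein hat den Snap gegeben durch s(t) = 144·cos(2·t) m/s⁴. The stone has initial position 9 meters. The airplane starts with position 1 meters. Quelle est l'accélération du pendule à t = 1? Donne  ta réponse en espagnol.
Para resolver esto, necesitamos tomar 1 derivada de nuestra ecuación de la velocidad v(t) = -24·t^5 + 5·t^4 - 12·t^3 - 3·t^2 - 4. Tomando d/dt de v(t), encontramos a(t) = -120·t^4 + 20·t^3 - 36·t^2 - 6·t. Usando a(t) = -120·t^4 + 20·t^3 - 36·t^2 - 6·t y sustituyendo t = 1, encontramos a = -142.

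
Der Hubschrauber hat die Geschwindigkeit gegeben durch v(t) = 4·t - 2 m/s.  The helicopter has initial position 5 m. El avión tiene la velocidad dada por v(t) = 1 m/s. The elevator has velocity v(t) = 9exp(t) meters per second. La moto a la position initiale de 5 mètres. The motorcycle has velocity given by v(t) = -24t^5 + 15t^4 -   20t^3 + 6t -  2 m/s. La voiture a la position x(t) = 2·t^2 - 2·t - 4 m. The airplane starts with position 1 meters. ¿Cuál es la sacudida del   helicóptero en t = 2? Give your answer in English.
Starting from velocity v(t) = 4·t - 2, we take 2 derivatives. The derivative of velocity gives acceleration: a(t) = 4. Differentiating acceleration, we get jerk: j(t) = 0. Using j(t) = 0 and substituting t = 2, we find j = 0.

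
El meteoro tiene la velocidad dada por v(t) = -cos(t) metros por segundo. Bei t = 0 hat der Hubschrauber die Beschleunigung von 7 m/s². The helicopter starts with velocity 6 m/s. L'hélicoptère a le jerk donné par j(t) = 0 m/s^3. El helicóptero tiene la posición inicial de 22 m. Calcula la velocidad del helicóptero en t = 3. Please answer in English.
Starting from jerk j(t) = 0, we take 2 antiderivatives. The antiderivative of jerk, with a(0) = 7, gives acceleration: a(t) = 7. The antiderivative of acceleration is velocity. Using v(0) = 6, we get v(t) = 7·t + 6. Using v(t) = 7·t + 6 and substituting t = 3, we find v = 27.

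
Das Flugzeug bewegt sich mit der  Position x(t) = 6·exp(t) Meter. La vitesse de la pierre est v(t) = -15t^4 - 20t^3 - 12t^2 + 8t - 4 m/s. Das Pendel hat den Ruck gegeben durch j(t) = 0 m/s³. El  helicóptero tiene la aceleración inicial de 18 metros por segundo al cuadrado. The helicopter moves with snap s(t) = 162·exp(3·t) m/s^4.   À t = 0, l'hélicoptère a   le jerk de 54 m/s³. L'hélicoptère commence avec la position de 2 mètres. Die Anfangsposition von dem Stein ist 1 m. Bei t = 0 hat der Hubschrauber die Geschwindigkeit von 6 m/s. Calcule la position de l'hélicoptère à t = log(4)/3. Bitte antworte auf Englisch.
To solve this, we need to take 4 integrals of our snap equation s(t) = 162·exp(3·t). The integral of snap, with j(0) = 54, gives jerk: j(t) = 54·exp(3·t). The integral of jerk is acceleration. Using a(0) = 18, we get a(t) = 18·exp(3·t). Integrating acceleration and using the initial condition v(0) = 6, we get v(t) = 6·exp(3·t). The integral of velocity, with x(0) = 2, gives position: x(t) = 2·exp(3·t). From the given position equation x(t) = 2·exp(3·t), we substitute t = log(4)/3 to get x = 8.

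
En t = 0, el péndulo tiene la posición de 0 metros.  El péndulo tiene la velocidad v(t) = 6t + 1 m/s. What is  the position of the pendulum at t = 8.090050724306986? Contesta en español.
Necesitamos integrar nuestra ecuación de la velocidad v(t) = 6·t + 1 1 vez. Tomando ∫v(t)dt y aplicando x(0) = 0, encontramos x(t) = 3·t^2 + t. Tenemos la posición x(t) = 3·t^2 + t. Sustituyendo t = 8.090050724306986: x(8.090050724306986) = 204.436812889887.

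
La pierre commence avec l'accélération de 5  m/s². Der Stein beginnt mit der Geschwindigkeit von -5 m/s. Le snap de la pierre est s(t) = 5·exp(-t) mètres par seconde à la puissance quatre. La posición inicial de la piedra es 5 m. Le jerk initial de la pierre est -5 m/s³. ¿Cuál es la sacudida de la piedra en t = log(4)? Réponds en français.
En partant du snap s(t) = 5·exp(-t), nous prenons 1 primitive. En prenant ∫s(t)dt et en appliquant j(0) = -5, nous trouvons j(t) = -5·exp(-t). En utilisant j(t) = -5·exp(-t) et en substituant t = log(4), nous trouvons j = -5/4.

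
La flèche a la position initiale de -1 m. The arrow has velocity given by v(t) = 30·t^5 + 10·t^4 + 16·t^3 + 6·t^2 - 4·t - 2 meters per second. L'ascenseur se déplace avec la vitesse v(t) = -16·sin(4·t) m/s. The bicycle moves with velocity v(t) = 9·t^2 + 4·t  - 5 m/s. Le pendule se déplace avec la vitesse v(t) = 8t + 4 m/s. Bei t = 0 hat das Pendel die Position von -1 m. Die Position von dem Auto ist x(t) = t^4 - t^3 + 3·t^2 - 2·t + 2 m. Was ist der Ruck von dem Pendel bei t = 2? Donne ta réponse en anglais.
Starting from velocity v(t) = 8·t + 4, we take 2 derivatives. Differentiating velocity, we get acceleration: a(t) = 8. The derivative of acceleration gives jerk: j(t) = 0. We have jerk j(t) = 0. Substituting t = 2: j(2) = 0.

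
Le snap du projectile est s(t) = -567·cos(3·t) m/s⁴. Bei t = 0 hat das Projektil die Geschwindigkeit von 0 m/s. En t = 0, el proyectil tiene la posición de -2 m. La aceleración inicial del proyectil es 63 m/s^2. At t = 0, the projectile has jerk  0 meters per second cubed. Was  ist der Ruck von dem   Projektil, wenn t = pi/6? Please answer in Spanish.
Necesitamos integrar nuestra ecuación del snap s(t) = -567·cos(3·t) 1 vez. La integral del snap, con j(0) = 0, da la sacudida: j(t) = -189·sin(3·t). Tenemos la sacudida j(t) = -189·sin(3·t). Sustituyendo t = pi/6: j(pi/6) = -189.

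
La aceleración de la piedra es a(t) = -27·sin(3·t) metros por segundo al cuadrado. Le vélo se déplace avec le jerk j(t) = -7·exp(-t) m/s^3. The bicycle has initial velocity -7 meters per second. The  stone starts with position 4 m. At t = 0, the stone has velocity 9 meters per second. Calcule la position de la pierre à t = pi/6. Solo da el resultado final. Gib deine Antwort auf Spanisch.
La respuesta es 7.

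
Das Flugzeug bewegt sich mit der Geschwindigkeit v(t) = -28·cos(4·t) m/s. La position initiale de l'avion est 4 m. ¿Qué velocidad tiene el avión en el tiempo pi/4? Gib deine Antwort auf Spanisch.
Tenemos la velocidad v(t) = -28·cos(4·t). Sustituyendo t = pi/4: v(pi/4) = 28.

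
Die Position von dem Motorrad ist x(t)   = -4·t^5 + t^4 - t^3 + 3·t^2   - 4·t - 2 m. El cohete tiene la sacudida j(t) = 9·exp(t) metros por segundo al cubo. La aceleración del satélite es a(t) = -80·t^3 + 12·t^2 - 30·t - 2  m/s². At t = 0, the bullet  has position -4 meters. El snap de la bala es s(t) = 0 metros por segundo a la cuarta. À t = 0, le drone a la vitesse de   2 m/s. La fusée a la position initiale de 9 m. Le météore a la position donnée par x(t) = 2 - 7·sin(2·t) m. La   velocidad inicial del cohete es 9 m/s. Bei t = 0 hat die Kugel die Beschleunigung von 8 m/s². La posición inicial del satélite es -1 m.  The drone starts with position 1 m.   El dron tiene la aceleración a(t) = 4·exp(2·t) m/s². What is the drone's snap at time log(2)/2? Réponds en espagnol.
Debemos derivar nuestra ecuación de la aceleración a(t) = 4·exp(2·t) 2 veces. La derivada de la aceleración da la sacudida: j(t) = 8·exp(2·t). La derivada de la sacudida da el snap: s(t) = 16·exp(2·t). Tenemos el snap s(t) = 16·exp(2·t). Sustituyendo t = log(2)/2: s(log(2)/2) = 32.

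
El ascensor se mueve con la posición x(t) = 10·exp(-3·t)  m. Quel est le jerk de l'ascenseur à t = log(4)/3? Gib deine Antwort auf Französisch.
Pour résoudre ceci, nous devons prendre 3 dérivées de notre équation de la position x(t) = 10·exp(-3·t). En dérivant la position, nous obtenons la vitesse: v(t) = -30·exp(-3·t). La dérivée de la vitesse donne l'accélération: a(t) = 90·exp(-3·t). La dérivée de l'accélération donne le jerk: j(t) = -270·exp(-3·t). Nous avons le jerk j(t) = -270·exp(-3·t). En substituant t = log(4)/3: j(log(4)/3) = -135/2.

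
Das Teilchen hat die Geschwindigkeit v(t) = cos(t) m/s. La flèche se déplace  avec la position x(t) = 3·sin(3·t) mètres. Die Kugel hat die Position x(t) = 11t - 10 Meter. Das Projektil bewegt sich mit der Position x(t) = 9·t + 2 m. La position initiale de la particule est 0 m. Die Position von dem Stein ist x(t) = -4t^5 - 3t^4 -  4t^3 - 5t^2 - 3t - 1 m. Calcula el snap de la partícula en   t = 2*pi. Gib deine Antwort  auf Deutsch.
Wir müssen unsere Gleichung für die Geschwindigkeit v(t) = cos(t) 3-mal ableiten. Durch Ableiten von der Geschwindigkeit erhalten wir die Beschleunigung: a(t) = -sin(t). Durch Ableiten von der Beschleunigung erhalten wir den Ruck: j(t) = -cos(t). Die Ableitung von dem Ruck ergibt den Snap: s(t) = sin(t). Wir haben den Snap s(t) = sin(t). Durch Einsetzen von t = 2*pi: s(2*pi) = 0.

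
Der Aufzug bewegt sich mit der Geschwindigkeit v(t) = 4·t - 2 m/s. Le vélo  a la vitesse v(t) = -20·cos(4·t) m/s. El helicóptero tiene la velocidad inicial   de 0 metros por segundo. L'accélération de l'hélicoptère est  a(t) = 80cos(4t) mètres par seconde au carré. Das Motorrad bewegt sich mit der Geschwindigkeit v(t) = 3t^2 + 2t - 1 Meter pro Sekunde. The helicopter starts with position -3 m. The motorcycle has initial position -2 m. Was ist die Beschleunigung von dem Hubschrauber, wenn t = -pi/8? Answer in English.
Using a(t) = 80·cos(4·t) and substituting t = -pi/8, we find a = 0.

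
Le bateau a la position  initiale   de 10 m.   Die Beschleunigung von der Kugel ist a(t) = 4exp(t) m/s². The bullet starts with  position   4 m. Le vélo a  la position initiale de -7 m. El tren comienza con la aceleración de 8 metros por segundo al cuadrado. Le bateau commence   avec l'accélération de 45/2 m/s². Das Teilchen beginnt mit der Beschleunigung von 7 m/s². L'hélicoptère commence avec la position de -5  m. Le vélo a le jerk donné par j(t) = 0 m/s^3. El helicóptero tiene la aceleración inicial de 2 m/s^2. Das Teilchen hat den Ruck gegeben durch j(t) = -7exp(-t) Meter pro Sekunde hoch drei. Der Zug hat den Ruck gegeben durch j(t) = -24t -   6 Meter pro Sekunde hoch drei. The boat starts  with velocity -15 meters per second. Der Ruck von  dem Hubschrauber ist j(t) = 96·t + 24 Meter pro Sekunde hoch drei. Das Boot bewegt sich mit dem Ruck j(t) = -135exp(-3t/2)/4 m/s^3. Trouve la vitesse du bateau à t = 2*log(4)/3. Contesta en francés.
En partant du jerk j(t) = -135·exp(-3·t/2)/4, nous prenons 2 intégrales. La primitive du jerk est l'accélération. En utilisant a(0) = 45/2, nous obtenons a(t) = 45·exp(-3·t/2)/2. En intégrant l'accélération et en utilisant la condition initiale v(0) = -15, nous obtenons v(t) = -15·exp(-3·t/2). Nous avons la vitesse v(t) = -15·exp(-3·t/2). En substituant t = 2*log(4)/3: v(2*log(4)/3) = -15/4.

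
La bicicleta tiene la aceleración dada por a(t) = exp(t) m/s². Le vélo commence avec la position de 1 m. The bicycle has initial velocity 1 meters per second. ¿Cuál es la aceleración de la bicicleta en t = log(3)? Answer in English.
From the given acceleration equation a(t) = exp(t), we substitute t = log(3) to get a = 3.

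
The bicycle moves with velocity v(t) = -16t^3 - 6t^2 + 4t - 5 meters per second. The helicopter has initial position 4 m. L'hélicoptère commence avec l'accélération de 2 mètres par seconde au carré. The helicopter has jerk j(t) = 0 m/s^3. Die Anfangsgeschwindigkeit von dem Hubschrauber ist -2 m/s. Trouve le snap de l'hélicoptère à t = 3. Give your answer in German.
Ausgehend von dem Ruck j(t) = 0, nehmen wir 1 Ableitung. Mit d/dt von j(t) finden wir s(t) = 0. Mit s(t) = 0 und Einsetzen von t = 3, finden wir s = 0.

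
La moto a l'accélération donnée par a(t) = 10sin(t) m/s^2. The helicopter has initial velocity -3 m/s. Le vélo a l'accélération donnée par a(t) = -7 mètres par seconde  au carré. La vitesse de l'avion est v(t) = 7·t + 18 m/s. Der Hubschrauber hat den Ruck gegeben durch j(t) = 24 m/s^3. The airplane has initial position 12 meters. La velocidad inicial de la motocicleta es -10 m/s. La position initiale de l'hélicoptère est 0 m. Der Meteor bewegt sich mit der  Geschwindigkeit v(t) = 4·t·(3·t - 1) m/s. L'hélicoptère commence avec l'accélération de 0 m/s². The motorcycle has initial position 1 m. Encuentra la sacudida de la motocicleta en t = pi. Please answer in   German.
Um dies zu lösen, müssen wir 1 Ableitung unserer Gleichung für die Beschleunigung a(t) = 10·sin(t) nehmen. Durch Ableiten von der Beschleunigung erhalten wir den Ruck: j(t) = 10·cos(t). Wir haben den Ruck j(t) = 10·cos(t). Durch Einsetzen von t = pi: j(pi) = -10.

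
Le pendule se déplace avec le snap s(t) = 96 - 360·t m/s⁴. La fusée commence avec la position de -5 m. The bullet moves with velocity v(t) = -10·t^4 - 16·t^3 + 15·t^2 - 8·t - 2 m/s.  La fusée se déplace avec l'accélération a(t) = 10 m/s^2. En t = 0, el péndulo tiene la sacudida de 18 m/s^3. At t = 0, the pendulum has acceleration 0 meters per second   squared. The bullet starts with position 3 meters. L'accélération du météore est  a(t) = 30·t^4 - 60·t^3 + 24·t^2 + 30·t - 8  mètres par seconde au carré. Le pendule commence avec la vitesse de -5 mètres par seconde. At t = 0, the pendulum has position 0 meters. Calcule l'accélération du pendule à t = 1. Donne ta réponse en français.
Nous devons trouver l'intégrale de notre équation du snap s(t) = 96 - 360·t 2 fois. L'intégrale du snap, avec j(0) = 18, donne le jerk: j(t) = -180·t^2 + 96·t + 18. En prenant ∫j(t)dt et en appliquant a(0) = 0, nous trouvons a(t) = 6·t·(-10·t^2 + 8·t + 3). En utilisant a(t) = 6·t·(-10·t^2 + 8·t + 3) et en substituant t = 1, nous trouvons a = 6.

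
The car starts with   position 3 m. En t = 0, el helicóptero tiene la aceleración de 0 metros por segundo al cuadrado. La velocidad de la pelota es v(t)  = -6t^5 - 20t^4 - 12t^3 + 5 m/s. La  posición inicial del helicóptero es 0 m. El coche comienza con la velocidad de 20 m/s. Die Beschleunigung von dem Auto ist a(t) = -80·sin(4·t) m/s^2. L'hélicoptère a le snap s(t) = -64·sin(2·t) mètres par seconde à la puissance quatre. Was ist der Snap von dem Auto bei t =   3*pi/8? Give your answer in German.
Um dies zu lösen, müssen wir 2 Ableitungen unserer Gleichung für die Beschleunigung a(t) = -80·sin(4·t) nehmen. Mit d/dt von a(t) finden wir j(t) = -320·cos(4·t). Durch Ableiten von dem Ruck erhalten wir den Snap: s(t) = 1280·sin(4·t). Mit s(t) = 1280·sin(4·t) und Einsetzen von t = 3*pi/8, finden wir s = -1280.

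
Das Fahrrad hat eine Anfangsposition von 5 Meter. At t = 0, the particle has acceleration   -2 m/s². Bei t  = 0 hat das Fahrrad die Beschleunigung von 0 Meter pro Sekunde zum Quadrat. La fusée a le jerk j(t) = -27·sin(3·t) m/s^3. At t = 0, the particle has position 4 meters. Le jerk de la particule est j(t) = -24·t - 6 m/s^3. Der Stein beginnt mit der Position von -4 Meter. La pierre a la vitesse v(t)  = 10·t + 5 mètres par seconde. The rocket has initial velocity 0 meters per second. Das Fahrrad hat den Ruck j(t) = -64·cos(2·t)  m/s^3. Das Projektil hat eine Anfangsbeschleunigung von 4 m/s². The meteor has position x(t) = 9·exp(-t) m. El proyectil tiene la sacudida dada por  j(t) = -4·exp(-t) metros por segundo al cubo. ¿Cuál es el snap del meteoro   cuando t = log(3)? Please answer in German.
Ausgehend von der Position x(t) = 9·exp(-t), nehmen wir 4 Ableitungen. Durch Ableiten von der Position erhalten wir die Geschwindigkeit: v(t) = -9·exp(-t). Durch Ableiten von der Geschwindigkeit erhalten wir die Beschleunigung: a(t) = 9·exp(-t). Die Ableitung von der Beschleunigung ergibt den Ruck: j(t) = -9·exp(-t). Durch Ableiten von dem Ruck erhalten wir den Snap: s(t) = 9·exp(-t). Aus der Gleichung für den Snap s(t) = 9·exp(-t), setzen wir t = log(3) ein und erhalten s = 3.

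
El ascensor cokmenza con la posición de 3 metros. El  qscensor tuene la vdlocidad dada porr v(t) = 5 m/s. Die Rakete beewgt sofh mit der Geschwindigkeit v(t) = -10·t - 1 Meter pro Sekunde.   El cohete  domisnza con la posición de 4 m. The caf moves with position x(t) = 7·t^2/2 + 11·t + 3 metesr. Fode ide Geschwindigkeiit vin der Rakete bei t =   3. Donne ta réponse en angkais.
Using v(t) = -10·t - 1 and substituting t = 3, we find v = -31.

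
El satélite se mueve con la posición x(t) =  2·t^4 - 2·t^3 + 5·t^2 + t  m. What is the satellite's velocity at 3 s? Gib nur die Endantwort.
The velocity at t = 3 is v = 193.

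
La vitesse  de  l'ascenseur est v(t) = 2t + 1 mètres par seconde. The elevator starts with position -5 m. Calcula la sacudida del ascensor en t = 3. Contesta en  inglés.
Starting from velocity v(t) = 2·t + 1, we take 2 derivatives. Taking d/dt of v(t), we find a(t) = 2. Differentiating acceleration, we get jerk: j(t) = 0. We have jerk j(t) = 0. Substituting t = 3: j(3) = 0.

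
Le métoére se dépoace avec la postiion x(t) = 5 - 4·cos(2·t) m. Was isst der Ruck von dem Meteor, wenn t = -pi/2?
Ausgehend von der Position x(t) = 5 - 4·cos(2·t), nehmen wir 3 Ableitungen. Die Ableitung von der Position ergibt die Geschwindigkeit: v(t) = 8·sin(2·t). Die Ableitung von der Geschwindigkeit ergibt die Beschleunigung: a(t) = 16·cos(2·t). Durch Ableiten von der Beschleunigung erhalten wir den Ruck: j(t) = -32·sin(2·t). Mit j(t) = -32·sin(2·t) und Einsetzen von t = -pi/2, finden wir j = 0.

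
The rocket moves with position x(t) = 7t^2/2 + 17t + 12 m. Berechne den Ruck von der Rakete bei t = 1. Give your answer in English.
To solve this, we need to take 3 derivatives of our position equation x(t) = 7·t^2/2 + 17·t + 12. Taking d/dt of x(t), we find v(t) = 7·t + 17. Differentiating velocity, we get acceleration: a(t) = 7. Differentiating acceleration, we get jerk: j(t) = 0. We have jerk j(t) = 0. Substituting t = 1: j(1) = 0.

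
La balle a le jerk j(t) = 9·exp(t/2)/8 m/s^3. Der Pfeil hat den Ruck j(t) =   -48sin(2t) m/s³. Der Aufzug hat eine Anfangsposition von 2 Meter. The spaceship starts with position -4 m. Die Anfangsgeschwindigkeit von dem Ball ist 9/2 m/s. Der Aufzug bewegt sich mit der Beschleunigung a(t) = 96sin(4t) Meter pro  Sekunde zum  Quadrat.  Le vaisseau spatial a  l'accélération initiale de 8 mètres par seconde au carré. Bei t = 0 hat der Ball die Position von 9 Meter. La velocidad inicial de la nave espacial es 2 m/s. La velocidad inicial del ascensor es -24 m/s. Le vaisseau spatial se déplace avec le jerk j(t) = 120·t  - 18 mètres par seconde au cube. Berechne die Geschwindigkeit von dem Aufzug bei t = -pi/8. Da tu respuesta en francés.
Nous devons trouver la primitive de notre équation de l'accélération a(t) = 96·sin(4·t) 1 fois. L'intégrale de l'accélération est la vitesse. En utilisant v(0) = -24, nous obtenons v(t) = -24·cos(4·t). De l'équation de la vitesse v(t) = -24·cos(4·t), nous substituons t = -pi/8 pour obtenir v = 0.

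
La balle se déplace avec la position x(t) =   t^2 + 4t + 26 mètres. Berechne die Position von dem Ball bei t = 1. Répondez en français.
Nous avons la position x(t) = t^2 + 4·t + 26. En substituant t = 1: x(1) = 31.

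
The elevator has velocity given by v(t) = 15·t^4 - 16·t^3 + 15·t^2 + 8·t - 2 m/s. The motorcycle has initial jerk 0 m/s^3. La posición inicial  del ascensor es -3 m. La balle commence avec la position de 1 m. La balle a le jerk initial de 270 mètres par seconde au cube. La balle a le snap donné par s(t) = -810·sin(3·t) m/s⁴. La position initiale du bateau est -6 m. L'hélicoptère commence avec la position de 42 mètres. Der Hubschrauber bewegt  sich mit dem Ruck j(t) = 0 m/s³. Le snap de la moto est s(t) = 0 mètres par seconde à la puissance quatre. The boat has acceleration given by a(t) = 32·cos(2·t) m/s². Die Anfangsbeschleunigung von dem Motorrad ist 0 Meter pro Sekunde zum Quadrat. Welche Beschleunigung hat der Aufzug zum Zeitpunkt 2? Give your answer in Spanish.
Debemos derivar nuestra ecuación de la velocidad v(t) = 15·t^4 - 16·t^3 + 15·t^2 + 8·t - 2 1 vez. Tomando d/dt de v(t), encontramos a(t) = 60·t^3 - 48·t^2 + 30·t + 8. Tenemos la aceleración a(t) = 60·t^3 - 48·t^2 + 30·t + 8. Sustituyendo t = 2: a(2) = 356.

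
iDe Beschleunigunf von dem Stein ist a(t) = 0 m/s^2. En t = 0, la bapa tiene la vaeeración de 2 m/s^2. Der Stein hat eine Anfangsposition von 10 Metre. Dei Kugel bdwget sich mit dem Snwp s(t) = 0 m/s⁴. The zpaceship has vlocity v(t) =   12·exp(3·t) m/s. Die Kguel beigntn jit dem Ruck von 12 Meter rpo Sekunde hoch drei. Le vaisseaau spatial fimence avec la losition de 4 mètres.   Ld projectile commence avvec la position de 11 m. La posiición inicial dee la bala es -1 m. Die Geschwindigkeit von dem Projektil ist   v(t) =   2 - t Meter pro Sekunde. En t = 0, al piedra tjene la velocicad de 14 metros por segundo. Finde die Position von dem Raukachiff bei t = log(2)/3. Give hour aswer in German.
Wir müssen die Stammfunktion unserer Gleichung für die Geschwindigkeit v(t) = 12·exp(3·t) 1-mal finden. Mit ∫v(t)dt und Anwendung von x(0) = 4, finden wir x(t) = 4·exp(3·t). Aus der Gleichung für die Position x(t) = 4·exp(3·t), setzen wir t = log(2)/3 ein und erhalten x = 8.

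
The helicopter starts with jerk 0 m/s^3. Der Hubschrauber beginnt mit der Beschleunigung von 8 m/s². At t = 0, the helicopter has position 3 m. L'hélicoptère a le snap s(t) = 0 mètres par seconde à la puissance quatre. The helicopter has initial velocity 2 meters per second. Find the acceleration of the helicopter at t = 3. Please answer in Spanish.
Para resolver esto, necesitamos tomar 2 antiderivadas de nuestra ecuación del snap s(t) = 0. Integrando el snap y usando la condición inicial j(0) = 0, obtenemos j(t) = 0. Tomando ∫j(t)dt y aplicando a(0) = 8, encontramos a(t) = 8. De la ecuación de la aceleración a(t) = 8, sustituimos t = 3 para obtener a = 8.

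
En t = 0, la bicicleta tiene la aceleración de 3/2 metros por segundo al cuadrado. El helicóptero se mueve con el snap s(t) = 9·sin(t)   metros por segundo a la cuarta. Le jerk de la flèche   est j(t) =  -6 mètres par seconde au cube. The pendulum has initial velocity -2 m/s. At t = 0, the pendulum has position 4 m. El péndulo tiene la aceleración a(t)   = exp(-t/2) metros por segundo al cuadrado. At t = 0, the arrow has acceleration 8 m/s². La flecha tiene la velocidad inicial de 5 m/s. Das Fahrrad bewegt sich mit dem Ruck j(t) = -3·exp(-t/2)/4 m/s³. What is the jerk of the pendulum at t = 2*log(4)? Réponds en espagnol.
Debemos derivar nuestra ecuación de la aceleración a(t) = exp(-t/2) 1 vez. Derivando la aceleración, obtenemos la sacudida: j(t) = -exp(-t/2)/2. Usando j(t) = -exp(-t/2)/2 y sustituyendo t = 2*log(4), encontramos j = -1/8.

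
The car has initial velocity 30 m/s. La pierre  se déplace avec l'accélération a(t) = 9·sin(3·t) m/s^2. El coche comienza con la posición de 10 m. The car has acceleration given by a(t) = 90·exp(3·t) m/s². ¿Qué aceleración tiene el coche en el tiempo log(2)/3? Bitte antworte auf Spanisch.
De la ecuación de la aceleración a(t) = 90·exp(3·t), sustituimos t = log(2)/3 para obtener a = 180.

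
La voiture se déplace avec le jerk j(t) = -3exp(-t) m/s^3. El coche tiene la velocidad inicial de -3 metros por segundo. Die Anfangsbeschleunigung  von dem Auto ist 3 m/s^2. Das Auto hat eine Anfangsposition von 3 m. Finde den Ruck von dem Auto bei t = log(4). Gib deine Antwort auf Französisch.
De l'équation du jerk j(t) = -3·exp(-t), nous substituons t = log(4) pour obtenir j = -3/4.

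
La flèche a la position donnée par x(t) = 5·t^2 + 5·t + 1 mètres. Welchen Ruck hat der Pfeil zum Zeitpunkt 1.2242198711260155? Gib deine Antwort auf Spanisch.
Debemos derivar nuestra ecuación de la posición x(t) = 5·t^2 + 5·t + 1 3 veces. La derivada de la posición da la velocidad: v(t) = 10·t + 5. Derivando la velocidad, obtenemos la aceleración: a(t) = 10. La derivada de la aceleración da la sacudida: j(t) = 0. Tenemos la sacudida j(t) = 0. Sustituyendo t = 1.2242198711260155: j(1.2242198711260155) = 0.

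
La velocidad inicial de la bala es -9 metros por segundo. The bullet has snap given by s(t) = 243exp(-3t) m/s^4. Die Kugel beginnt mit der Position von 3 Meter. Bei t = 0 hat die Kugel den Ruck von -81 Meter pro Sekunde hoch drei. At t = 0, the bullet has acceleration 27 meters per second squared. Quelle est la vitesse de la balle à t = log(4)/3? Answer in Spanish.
Para resolver esto, necesitamos tomar 3 integrales de nuestra ecuación del snap s(t) = 243·exp(-3·t). Integrando el snap y usando la condición inicial j(0) = -81, obtenemos j(t) = -81·exp(-3·t). La antiderivada de la sacudida es la aceleración. Usando a(0) = 27, obtenemos a(t) = 27·exp(-3·t). La antiderivada de la aceleración es la velocidad. Usando v(0) = -9, obtenemos v(t) = -9·exp(-3·t). De la ecuación de la velocidad v(t) = -9·exp(-3·t), sustituimos t = log(4)/3 para obtener v = -9/4.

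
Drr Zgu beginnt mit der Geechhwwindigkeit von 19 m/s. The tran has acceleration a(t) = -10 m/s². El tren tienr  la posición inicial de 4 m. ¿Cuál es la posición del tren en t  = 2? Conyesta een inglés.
We must find the integral of our acceleration equation a(t) = -10 2 times. Finding the integral of a(t) and using v(0) = 19: v(t) = 19 - 10·t. The antiderivative of velocity, with x(0) = 4, gives position: x(t) = -5·t^2 + 19·t + 4. We have position x(t) = -5·t^2 + 19·t + 4. Substituting t = 2: x(2) = 22.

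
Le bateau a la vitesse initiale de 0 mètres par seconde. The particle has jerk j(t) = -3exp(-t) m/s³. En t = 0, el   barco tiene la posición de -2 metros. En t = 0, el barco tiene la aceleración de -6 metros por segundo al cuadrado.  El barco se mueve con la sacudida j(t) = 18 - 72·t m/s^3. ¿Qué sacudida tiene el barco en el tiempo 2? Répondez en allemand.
Wir haben den Ruck j(t) = 18 - 72·t. Durch Einsetzen von t = 2: j(2) = -126.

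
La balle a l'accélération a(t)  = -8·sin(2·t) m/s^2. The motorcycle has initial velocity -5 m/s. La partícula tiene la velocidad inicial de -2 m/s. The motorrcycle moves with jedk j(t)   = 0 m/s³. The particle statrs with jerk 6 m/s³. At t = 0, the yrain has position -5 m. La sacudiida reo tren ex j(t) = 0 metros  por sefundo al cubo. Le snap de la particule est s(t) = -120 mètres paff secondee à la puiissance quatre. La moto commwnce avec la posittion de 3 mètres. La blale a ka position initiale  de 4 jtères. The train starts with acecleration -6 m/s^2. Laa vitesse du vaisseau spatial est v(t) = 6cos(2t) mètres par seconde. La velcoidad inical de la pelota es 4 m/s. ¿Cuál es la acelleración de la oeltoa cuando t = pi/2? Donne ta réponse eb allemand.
Mit a(t) = -8·sin(2·t) und Einsetzen von t = pi/2, finden wir a = 0.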